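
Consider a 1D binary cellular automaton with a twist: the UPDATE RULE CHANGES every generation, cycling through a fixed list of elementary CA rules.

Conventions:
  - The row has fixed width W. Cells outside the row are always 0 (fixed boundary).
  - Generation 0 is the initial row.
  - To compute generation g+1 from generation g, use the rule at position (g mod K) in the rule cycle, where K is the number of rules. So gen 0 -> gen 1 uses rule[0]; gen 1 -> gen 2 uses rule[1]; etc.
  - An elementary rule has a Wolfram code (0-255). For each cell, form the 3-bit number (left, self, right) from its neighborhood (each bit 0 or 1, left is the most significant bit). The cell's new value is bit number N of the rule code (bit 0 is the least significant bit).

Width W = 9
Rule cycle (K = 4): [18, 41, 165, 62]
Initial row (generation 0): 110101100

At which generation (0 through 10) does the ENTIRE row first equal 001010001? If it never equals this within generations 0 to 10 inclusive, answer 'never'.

Answer: 5

Derivation:
Gen 0: 110101100
Gen 1 (rule 18): 000000010
Gen 2 (rule 41): 111111000
Gen 3 (rule 165): 011110011
Gen 4 (rule 62): 110001110
Gen 5 (rule 18): 001010001
Gen 6 (rule 41): 100100100
Gen 7 (rule 165): 100100101
Gen 8 (rule 62): 111111111
Gen 9 (rule 18): 000000000
Gen 10 (rule 41): 111111111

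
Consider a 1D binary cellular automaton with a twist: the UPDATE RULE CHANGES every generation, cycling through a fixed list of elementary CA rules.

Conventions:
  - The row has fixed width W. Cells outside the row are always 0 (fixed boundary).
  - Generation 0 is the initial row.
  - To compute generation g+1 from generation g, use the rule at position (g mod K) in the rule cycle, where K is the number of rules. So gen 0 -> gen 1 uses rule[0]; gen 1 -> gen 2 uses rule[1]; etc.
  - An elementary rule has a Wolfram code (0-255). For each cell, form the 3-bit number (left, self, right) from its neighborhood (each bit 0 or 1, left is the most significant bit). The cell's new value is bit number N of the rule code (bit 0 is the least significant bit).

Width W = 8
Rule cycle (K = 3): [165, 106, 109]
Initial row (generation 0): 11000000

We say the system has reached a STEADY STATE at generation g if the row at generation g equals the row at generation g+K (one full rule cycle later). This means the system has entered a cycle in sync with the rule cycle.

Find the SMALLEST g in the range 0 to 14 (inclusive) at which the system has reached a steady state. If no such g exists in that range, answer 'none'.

Answer: none

Derivation:
Gen 0: 11000000
Gen 1 (rule 165): 00011111
Gen 2 (rule 106): 00110001
Gen 3 (rule 109): 10110101
Gen 4 (rule 165): 11001111
Gen 5 (rule 106): 11011001
Gen 6 (rule 109): 11111001
Gen 7 (rule 165): 01110001
Gen 8 (rule 106): 11010010
Gen 9 (rule 109): 11110010
Gen 10 (rule 165): 01100010
Gen 11 (rule 106): 11100100
Gen 12 (rule 109): 10100101
Gen 13 (rule 165): 11100111
Gen 14 (rule 106): 10101101
Gen 15 (rule 109): 11111111
Gen 16 (rule 165): 01111110
Gen 17 (rule 106): 11000010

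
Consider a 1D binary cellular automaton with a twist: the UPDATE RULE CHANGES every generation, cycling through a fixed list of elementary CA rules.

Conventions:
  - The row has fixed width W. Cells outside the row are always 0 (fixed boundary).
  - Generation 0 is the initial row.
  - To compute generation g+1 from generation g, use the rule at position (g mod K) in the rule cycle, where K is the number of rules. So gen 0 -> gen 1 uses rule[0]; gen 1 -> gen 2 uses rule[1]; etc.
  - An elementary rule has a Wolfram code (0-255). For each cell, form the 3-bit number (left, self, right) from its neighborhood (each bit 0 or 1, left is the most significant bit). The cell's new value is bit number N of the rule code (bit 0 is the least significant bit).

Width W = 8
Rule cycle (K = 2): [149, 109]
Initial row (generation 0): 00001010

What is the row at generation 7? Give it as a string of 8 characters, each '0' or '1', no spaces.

Answer: 01111110

Derivation:
Gen 0: 00001010
Gen 1 (rule 149): 11101011
Gen 2 (rule 109): 10111111
Gen 3 (rule 149): 10011110
Gen 4 (rule 109): 10010010
Gen 5 (rule 149): 11011011
Gen 6 (rule 109): 11111111
Gen 7 (rule 149): 01111110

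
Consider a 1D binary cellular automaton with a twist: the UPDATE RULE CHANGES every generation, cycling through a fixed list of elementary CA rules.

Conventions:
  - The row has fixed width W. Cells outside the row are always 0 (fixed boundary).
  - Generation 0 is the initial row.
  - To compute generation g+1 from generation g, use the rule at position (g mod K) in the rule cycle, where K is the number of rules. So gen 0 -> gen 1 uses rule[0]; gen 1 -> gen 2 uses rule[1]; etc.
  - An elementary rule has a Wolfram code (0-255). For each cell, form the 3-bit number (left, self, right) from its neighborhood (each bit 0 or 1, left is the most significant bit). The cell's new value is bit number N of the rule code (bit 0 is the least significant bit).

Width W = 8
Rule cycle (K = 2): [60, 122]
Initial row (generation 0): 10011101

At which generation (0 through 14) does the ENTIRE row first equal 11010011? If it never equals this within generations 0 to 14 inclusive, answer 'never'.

Answer: 1

Derivation:
Gen 0: 10011101
Gen 1 (rule 60): 11010011
Gen 2 (rule 122): 11101111
Gen 3 (rule 60): 10011000
Gen 4 (rule 122): 01111100
Gen 5 (rule 60): 01000010
Gen 6 (rule 122): 10100101
Gen 7 (rule 60): 11110111
Gen 8 (rule 122): 10011101
Gen 9 (rule 60): 11010011
Gen 10 (rule 122): 11101111
Gen 11 (rule 60): 10011000
Gen 12 (rule 122): 01111100
Gen 13 (rule 60): 01000010
Gen 14 (rule 122): 10100101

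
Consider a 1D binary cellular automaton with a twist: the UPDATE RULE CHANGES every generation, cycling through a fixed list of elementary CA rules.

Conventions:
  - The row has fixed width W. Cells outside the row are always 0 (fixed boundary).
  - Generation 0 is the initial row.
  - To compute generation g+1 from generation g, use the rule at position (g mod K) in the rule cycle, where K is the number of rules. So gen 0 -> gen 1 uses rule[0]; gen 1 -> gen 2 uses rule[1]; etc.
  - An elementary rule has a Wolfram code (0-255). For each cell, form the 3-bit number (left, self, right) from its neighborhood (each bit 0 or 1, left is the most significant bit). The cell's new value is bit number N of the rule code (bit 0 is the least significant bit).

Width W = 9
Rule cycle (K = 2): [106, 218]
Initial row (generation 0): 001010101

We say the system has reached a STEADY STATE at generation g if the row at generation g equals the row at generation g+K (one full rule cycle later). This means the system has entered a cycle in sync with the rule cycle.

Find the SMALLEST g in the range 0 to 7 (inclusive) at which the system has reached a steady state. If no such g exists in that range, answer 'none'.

Gen 0: 001010101
Gen 1 (rule 106): 010101010
Gen 2 (rule 218): 100000001
Gen 3 (rule 106): 000000010
Gen 4 (rule 218): 000000101
Gen 5 (rule 106): 000001010
Gen 6 (rule 218): 000010001
Gen 7 (rule 106): 000100010
Gen 8 (rule 218): 001010101
Gen 9 (rule 106): 010101010

Answer: none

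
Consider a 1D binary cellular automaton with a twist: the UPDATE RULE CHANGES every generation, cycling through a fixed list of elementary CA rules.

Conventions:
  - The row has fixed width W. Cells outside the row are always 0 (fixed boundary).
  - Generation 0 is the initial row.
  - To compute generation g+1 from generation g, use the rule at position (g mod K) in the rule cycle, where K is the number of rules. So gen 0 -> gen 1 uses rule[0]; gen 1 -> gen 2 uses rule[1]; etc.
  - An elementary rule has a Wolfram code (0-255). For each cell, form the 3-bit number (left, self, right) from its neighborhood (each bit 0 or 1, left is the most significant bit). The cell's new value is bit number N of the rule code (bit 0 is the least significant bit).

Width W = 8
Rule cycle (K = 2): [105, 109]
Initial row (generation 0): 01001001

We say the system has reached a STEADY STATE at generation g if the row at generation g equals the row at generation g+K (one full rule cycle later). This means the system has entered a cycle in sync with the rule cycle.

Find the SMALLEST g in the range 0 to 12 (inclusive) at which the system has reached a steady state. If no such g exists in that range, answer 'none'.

Gen 0: 01001001
Gen 1 (rule 105): 00000000
Gen 2 (rule 109): 11111111
Gen 3 (rule 105): 10000001
Gen 4 (rule 109): 10111101
Gen 5 (rule 105): 01100110
Gen 6 (rule 109): 01100110
Gen 7 (rule 105): 01100110
Gen 8 (rule 109): 01100110
Gen 9 (rule 105): 01100110
Gen 10 (rule 109): 01100110
Gen 11 (rule 105): 01100110
Gen 12 (rule 109): 01100110
Gen 13 (rule 105): 01100110
Gen 14 (rule 109): 01100110

Answer: 5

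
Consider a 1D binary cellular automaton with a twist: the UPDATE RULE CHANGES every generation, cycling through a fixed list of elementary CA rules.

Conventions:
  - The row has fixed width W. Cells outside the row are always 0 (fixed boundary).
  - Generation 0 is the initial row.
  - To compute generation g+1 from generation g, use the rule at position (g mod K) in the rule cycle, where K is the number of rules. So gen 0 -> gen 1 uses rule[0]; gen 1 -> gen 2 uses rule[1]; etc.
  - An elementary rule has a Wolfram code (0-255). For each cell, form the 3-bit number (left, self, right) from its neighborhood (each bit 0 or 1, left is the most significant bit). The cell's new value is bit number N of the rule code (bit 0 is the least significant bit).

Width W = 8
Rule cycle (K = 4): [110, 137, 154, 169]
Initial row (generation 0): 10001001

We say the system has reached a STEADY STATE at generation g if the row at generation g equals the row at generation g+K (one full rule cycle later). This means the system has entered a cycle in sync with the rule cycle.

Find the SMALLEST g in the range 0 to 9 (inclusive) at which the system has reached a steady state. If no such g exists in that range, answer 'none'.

Gen 0: 10001001
Gen 1 (rule 110): 10011011
Gen 2 (rule 137): 00010010
Gen 3 (rule 154): 00101101
Gen 4 (rule 169): 10011010
Gen 5 (rule 110): 10111110
Gen 6 (rule 137): 00111100
Gen 7 (rule 154): 01111010
Gen 8 (rule 169): 01110100
Gen 9 (rule 110): 11011100
Gen 10 (rule 137): 10011001
Gen 11 (rule 154): 01110110
Gen 12 (rule 169): 01101100
Gen 13 (rule 110): 11111100

Answer: none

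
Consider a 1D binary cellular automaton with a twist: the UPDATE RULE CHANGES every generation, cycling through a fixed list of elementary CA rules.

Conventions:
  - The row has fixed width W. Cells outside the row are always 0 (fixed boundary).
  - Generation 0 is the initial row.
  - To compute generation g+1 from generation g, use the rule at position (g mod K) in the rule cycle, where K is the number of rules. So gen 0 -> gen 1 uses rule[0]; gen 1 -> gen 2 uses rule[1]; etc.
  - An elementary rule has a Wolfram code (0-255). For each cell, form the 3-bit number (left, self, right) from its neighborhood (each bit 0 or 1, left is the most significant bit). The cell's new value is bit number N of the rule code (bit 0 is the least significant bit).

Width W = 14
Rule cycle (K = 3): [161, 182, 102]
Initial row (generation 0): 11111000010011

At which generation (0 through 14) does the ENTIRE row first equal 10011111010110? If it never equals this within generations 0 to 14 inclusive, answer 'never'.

Gen 0: 11111000010011
Gen 1 (rule 161): 01110011000000
Gen 2 (rule 182): 10101100100000
Gen 3 (rule 102): 11110101100000
Gen 4 (rule 161): 01101010001111
Gen 5 (rule 182): 10011111010110
Gen 6 (rule 102): 10100001111010
Gen 7 (rule 161): 01001100110100
Gen 8 (rule 182): 11110011001110
Gen 9 (rule 102): 00010101010010
Gen 10 (rule 161): 11001010100000
Gen 11 (rule 182): 00111111110000
Gen 12 (rule 102): 01000000010000
Gen 13 (rule 161): 00011111000111
Gen 14 (rule 182): 00101110101010

Answer: 5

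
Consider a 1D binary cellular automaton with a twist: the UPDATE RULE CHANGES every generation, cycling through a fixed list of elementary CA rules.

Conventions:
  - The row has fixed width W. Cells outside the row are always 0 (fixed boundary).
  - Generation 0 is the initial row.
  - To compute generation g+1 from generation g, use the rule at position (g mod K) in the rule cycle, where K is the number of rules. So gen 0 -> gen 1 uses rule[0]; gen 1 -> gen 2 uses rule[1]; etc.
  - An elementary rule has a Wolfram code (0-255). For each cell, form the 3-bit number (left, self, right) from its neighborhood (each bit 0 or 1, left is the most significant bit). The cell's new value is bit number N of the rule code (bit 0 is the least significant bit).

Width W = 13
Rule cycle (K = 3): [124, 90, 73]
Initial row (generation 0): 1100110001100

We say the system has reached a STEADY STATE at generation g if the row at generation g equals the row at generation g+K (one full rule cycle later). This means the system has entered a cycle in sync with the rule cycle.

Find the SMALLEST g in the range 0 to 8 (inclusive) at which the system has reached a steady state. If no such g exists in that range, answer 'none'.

Answer: none

Derivation:
Gen 0: 1100110001100
Gen 1 (rule 124): 1110111001110
Gen 2 (rule 90): 1010101111011
Gen 3 (rule 73): 0000001001011
Gen 4 (rule 124): 0000001101111
Gen 5 (rule 90): 0000011101001
Gen 6 (rule 73): 1111010100000
Gen 7 (rule 124): 1001111110000
Gen 8 (rule 90): 0111000011000
Gen 9 (rule 73): 0101011011011
Gen 10 (rule 124): 0111111111111
Gen 11 (rule 90): 1100000000001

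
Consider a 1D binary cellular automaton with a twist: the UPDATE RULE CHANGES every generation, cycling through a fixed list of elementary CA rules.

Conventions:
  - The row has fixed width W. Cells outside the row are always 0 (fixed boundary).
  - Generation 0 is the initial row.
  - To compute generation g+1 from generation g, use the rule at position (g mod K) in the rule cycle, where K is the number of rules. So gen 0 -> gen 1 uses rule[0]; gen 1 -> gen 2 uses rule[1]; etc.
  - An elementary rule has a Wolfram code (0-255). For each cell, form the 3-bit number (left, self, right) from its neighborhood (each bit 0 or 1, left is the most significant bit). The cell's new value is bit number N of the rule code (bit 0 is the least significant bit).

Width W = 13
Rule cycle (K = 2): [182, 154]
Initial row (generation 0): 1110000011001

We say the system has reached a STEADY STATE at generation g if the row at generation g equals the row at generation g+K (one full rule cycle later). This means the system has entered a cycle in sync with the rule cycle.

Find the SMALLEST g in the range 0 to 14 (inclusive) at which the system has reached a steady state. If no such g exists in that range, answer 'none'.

Gen 0: 1110000011001
Gen 1 (rule 182): 0101000100111
Gen 2 (rule 154): 1000101011110
Gen 3 (rule 182): 1101111101101
Gen 4 (rule 154): 1001111001000
Gen 5 (rule 182): 1110110111100
Gen 6 (rule 154): 1100100111010
Gen 7 (rule 182): 0011111010111
Gen 8 (rule 154): 0111110000110
Gen 9 (rule 182): 1011101001001
Gen 10 (rule 154): 0011000110110
Gen 11 (rule 182): 0100101001001
Gen 12 (rule 154): 1011000110110
Gen 13 (rule 182): 1100101001001
Gen 14 (rule 154): 1011000110110
Gen 15 (rule 182): 1100101001001
Gen 16 (rule 154): 1011000110110

Answer: 12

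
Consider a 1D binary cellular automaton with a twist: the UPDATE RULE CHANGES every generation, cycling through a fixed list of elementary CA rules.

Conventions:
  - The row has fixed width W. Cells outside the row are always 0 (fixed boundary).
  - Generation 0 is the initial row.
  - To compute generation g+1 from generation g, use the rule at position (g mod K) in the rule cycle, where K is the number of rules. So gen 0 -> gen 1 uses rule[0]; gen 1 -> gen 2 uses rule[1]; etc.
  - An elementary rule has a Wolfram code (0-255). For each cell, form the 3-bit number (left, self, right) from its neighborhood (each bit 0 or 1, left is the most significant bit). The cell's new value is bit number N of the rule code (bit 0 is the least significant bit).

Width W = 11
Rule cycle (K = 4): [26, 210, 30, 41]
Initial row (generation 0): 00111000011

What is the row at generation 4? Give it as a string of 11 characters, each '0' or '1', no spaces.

Gen 0: 00111000011
Gen 1 (rule 26): 01100100110
Gen 2 (rule 210): 10111011011
Gen 3 (rule 30): 10100010010
Gen 4 (rule 41): 01001000000

Answer: 01001000000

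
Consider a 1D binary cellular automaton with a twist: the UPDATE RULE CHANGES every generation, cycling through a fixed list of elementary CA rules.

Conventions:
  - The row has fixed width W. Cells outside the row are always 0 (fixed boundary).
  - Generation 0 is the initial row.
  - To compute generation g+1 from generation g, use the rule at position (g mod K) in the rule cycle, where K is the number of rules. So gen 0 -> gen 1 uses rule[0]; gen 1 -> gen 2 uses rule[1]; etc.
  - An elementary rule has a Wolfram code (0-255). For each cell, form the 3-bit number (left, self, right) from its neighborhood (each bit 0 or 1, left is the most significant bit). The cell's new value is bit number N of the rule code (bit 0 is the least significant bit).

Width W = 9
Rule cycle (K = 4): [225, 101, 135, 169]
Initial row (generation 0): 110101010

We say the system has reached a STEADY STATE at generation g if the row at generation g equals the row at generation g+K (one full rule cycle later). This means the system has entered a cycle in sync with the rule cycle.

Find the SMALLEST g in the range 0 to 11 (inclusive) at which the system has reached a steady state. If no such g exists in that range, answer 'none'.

Gen 0: 110101010
Gen 1 (rule 225): 011010100
Gen 2 (rule 101): 001111101
Gen 3 (rule 135): 110111001
Gen 4 (rule 169): 101110000
Gen 5 (rule 225): 010110111
Gen 6 (rule 101): 011011001
Gen 7 (rule 135): 100000011
Gen 8 (rule 169): 001111010
Gen 9 (rule 225): 100111100
Gen 10 (rule 101): 100000101
Gen 11 (rule 135): 101111101
Gen 12 (rule 169): 011111010
Gen 13 (rule 225): 001111100
Gen 14 (rule 101): 100000101
Gen 15 (rule 135): 101111101

Answer: 10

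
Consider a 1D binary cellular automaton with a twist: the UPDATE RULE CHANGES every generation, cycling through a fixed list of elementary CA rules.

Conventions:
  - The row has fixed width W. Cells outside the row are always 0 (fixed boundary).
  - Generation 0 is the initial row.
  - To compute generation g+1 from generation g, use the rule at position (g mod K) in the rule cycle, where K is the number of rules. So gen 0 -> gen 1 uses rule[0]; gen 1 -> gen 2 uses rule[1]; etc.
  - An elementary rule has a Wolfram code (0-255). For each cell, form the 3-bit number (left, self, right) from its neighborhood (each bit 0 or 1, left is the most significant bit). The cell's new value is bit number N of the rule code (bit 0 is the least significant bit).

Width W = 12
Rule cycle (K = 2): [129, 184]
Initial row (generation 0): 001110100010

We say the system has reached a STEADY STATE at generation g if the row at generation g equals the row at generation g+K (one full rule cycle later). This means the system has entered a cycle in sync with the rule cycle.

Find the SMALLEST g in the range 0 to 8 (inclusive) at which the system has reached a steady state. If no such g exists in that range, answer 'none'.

Gen 0: 001110100010
Gen 1 (rule 129): 100100001000
Gen 2 (rule 184): 010010000100
Gen 3 (rule 129): 000000110001
Gen 4 (rule 184): 000000101000
Gen 5 (rule 129): 111110000011
Gen 6 (rule 184): 111101000010
Gen 7 (rule 129): 011000011000
Gen 8 (rule 184): 010100010100
Gen 9 (rule 129): 000001000001
Gen 10 (rule 184): 000000100000

Answer: none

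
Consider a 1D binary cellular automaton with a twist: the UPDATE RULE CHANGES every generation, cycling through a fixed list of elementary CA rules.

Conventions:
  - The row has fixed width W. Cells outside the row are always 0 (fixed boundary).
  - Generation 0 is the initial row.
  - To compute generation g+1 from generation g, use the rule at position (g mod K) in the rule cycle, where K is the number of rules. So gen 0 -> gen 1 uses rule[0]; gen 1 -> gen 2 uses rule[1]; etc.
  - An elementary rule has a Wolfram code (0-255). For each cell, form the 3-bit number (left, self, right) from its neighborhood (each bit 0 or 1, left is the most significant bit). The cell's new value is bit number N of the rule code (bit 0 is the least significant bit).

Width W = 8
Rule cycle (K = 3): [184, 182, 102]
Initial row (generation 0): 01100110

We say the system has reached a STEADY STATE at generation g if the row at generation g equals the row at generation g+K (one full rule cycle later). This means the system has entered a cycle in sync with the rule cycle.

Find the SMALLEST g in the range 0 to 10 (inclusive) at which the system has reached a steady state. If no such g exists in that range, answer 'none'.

Answer: 4

Derivation:
Gen 0: 01100110
Gen 1 (rule 184): 01010101
Gen 2 (rule 182): 11111111
Gen 3 (rule 102): 00000001
Gen 4 (rule 184): 00000000
Gen 5 (rule 182): 00000000
Gen 6 (rule 102): 00000000
Gen 7 (rule 184): 00000000
Gen 8 (rule 182): 00000000
Gen 9 (rule 102): 00000000
Gen 10 (rule 184): 00000000
Gen 11 (rule 182): 00000000
Gen 12 (rule 102): 00000000
Gen 13 (rule 184): 00000000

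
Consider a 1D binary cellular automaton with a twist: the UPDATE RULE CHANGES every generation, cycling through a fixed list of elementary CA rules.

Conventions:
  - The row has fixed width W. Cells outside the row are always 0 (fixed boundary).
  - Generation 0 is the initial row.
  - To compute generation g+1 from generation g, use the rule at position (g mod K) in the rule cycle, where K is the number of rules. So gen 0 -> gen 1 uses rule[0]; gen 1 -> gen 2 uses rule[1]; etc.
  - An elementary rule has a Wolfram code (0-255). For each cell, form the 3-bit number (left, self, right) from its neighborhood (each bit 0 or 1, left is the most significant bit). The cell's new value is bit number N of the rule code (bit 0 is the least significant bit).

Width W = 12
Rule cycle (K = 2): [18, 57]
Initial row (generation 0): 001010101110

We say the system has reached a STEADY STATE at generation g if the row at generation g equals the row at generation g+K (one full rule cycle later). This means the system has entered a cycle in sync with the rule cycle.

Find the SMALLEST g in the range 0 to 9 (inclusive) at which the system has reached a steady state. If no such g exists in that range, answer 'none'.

Answer: 7

Derivation:
Gen 0: 001010101110
Gen 1 (rule 18): 010000000001
Gen 2 (rule 57): 001111111100
Gen 3 (rule 18): 010000000010
Gen 4 (rule 57): 001111111001
Gen 5 (rule 18): 010000000110
Gen 6 (rule 57): 001111110101
Gen 7 (rule 18): 010000000000
Gen 8 (rule 57): 001111111111
Gen 9 (rule 18): 010000000000
Gen 10 (rule 57): 001111111111
Gen 11 (rule 18): 010000000000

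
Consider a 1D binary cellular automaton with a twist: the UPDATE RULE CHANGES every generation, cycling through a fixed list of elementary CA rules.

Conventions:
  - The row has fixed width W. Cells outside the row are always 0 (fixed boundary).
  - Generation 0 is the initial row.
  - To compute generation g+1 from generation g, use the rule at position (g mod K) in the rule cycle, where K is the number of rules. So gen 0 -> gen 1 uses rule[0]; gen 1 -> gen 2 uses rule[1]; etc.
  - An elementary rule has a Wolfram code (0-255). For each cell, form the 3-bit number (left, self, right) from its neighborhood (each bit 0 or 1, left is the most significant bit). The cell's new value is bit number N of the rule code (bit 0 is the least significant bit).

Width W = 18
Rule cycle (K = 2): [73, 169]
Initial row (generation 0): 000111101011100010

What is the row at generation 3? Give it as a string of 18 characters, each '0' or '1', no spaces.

Gen 0: 000111101011100010
Gen 1 (rule 73): 110100100010101000
Gen 2 (rule 169): 101000001001010011
Gen 3 (rule 73): 000011100000000011

Answer: 000011100000000011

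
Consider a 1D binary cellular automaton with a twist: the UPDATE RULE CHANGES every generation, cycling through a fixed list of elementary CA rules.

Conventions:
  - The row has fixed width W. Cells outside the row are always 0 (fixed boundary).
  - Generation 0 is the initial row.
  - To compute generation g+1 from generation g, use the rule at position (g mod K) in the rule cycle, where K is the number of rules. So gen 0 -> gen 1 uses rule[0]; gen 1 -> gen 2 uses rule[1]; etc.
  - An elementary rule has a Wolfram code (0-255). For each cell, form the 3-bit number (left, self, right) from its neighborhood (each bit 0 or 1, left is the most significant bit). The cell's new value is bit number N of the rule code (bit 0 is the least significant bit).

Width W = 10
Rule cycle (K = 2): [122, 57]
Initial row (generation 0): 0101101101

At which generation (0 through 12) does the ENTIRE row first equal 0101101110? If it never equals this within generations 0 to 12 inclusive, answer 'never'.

Gen 0: 0101101101
Gen 1 (rule 122): 1011111110
Gen 2 (rule 57): 0110000001
Gen 3 (rule 122): 1111000010
Gen 4 (rule 57): 1000111001
Gen 5 (rule 122): 0101101110
Gen 6 (rule 57): 0011011001
Gen 7 (rule 122): 0111111110
Gen 8 (rule 57): 0100000001
Gen 9 (rule 122): 1010000010
Gen 10 (rule 57): 0101111001
Gen 11 (rule 122): 1011001110
Gen 12 (rule 57): 0110101001

Answer: 5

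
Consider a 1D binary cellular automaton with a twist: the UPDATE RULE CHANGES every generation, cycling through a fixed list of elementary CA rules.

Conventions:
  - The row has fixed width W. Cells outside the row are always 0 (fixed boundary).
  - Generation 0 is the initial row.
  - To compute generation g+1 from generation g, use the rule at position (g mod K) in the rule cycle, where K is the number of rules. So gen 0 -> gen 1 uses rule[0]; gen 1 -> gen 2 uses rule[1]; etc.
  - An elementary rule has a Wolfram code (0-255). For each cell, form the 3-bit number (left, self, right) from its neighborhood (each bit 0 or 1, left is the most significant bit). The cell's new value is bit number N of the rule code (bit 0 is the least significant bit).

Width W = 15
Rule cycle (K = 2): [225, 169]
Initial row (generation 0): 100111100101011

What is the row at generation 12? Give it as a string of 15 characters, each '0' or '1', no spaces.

Gen 0: 100111100101011
Gen 1 (rule 225): 000011100010101
Gen 2 (rule 169): 111011001001010
Gen 3 (rule 225): 011101000000100
Gen 4 (rule 169): 011010011110001
Gen 5 (rule 225): 001100001110100
Gen 6 (rule 169): 101001101101001
Gen 7 (rule 225): 010000110110000
Gen 8 (rule 169): 000110101100111
Gen 9 (rule 225): 110011010100011
Gen 10 (rule 169): 100010101001010
Gen 11 (rule 225): 001001010000100
Gen 12 (rule 169): 100000100110001

Answer: 100000100110001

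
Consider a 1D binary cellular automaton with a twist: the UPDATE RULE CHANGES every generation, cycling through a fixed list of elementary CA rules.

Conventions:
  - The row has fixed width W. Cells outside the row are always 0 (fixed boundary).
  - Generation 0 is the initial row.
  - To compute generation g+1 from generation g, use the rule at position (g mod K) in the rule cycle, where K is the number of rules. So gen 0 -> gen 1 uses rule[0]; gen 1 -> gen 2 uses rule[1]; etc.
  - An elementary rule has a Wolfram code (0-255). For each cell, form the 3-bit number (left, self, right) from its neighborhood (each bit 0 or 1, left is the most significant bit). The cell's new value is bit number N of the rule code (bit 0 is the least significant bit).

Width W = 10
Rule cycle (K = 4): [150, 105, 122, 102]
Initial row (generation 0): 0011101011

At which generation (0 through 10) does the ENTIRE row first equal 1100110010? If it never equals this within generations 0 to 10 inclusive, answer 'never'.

Gen 0: 0011101011
Gen 1 (rule 150): 0101001000
Gen 2 (rule 105): 0010000011
Gen 3 (rule 122): 0101000111
Gen 4 (rule 102): 1111001001
Gen 5 (rule 150): 0110111111
Gen 6 (rule 105): 0111100001
Gen 7 (rule 122): 1100110010
Gen 8 (rule 102): 0101010110
Gen 9 (rule 150): 1101010001
Gen 10 (rule 105): 1110100100

Answer: 7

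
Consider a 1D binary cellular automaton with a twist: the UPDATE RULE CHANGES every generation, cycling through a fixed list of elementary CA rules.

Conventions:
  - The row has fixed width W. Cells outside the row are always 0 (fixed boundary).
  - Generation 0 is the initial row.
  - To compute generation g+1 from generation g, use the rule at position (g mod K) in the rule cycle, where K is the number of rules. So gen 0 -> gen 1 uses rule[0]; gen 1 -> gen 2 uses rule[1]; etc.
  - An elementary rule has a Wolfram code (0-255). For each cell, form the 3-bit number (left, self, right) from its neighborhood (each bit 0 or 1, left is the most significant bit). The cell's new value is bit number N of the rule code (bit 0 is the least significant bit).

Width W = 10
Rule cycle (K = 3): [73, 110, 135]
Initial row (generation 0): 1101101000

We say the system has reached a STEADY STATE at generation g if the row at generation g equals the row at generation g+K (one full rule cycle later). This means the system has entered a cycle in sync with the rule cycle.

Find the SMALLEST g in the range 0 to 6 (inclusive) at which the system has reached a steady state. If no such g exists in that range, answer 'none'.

Gen 0: 1101101000
Gen 1 (rule 73): 1101100011
Gen 2 (rule 110): 1111100111
Gen 3 (rule 135): 0111001010
Gen 4 (rule 73): 0101000000
Gen 5 (rule 110): 1111000000
Gen 6 (rule 135): 0110011111
Gen 7 (rule 73): 0110010001
Gen 8 (rule 110): 1110110011
Gen 9 (rule 135): 0100000100

Answer: none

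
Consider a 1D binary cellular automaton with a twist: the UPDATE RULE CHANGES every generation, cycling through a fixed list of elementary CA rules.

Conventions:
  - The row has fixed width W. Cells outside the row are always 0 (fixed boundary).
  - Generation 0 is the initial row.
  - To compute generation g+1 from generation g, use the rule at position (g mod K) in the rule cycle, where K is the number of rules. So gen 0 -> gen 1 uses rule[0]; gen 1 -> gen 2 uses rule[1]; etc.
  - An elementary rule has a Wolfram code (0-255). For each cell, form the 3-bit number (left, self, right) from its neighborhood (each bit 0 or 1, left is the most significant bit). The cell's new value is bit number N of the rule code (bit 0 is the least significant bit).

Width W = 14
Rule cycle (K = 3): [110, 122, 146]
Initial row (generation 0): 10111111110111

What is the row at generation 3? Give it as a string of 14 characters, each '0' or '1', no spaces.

Answer: 00001001000001

Derivation:
Gen 0: 10111111110111
Gen 1 (rule 110): 11100000011101
Gen 2 (rule 122): 10110000110110
Gen 3 (rule 146): 00001001000001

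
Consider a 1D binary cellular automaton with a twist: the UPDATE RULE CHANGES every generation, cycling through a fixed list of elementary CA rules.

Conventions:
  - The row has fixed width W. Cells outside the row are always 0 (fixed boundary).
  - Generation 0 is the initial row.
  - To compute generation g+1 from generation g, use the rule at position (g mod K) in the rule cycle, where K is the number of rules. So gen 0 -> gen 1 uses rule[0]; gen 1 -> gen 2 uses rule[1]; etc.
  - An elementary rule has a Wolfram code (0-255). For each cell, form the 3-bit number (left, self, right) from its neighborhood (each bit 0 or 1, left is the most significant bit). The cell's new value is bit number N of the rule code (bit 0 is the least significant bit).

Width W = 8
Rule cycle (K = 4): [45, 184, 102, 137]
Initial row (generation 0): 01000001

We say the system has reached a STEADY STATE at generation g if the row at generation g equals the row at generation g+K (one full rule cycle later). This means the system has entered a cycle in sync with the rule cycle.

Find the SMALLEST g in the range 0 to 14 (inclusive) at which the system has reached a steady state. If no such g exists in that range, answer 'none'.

Answer: 14

Derivation:
Gen 0: 01000001
Gen 1 (rule 45): 01011101
Gen 2 (rule 184): 00111010
Gen 3 (rule 102): 01001110
Gen 4 (rule 137): 00001100
Gen 5 (rule 45): 11101001
Gen 6 (rule 184): 11010100
Gen 7 (rule 102): 01111100
Gen 8 (rule 137): 01111001
Gen 9 (rule 45): 01000001
Gen 10 (rule 184): 00100000
Gen 11 (rule 102): 01100000
Gen 12 (rule 137): 01001111
Gen 13 (rule 45): 01001000
Gen 14 (rule 184): 00100100
Gen 15 (rule 102): 01101100
Gen 16 (rule 137): 01001001
Gen 17 (rule 45): 01001001
Gen 18 (rule 184): 00100100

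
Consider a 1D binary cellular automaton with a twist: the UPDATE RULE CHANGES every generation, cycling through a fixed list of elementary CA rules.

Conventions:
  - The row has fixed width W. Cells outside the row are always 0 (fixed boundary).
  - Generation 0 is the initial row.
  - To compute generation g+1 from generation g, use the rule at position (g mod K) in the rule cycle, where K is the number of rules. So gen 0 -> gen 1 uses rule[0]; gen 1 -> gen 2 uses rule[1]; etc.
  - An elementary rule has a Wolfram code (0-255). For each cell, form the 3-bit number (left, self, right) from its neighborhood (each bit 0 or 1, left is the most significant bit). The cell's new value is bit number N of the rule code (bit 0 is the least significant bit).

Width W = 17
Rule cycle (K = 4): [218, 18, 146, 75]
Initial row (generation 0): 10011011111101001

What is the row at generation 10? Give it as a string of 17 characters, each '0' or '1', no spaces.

Answer: 10000000000000000

Derivation:
Gen 0: 10011011111101001
Gen 1 (rule 218): 01111011111100110
Gen 2 (rule 18): 10000000000011001
Gen 3 (rule 146): 01000000000100110
Gen 4 (rule 75): 10011111111001110
Gen 5 (rule 218): 01111111111111111
Gen 6 (rule 18): 10000000000000000
Gen 7 (rule 146): 01000000000000000
Gen 8 (rule 75): 10011111111111111
Gen 9 (rule 218): 01111111111111111
Gen 10 (rule 18): 10000000000000000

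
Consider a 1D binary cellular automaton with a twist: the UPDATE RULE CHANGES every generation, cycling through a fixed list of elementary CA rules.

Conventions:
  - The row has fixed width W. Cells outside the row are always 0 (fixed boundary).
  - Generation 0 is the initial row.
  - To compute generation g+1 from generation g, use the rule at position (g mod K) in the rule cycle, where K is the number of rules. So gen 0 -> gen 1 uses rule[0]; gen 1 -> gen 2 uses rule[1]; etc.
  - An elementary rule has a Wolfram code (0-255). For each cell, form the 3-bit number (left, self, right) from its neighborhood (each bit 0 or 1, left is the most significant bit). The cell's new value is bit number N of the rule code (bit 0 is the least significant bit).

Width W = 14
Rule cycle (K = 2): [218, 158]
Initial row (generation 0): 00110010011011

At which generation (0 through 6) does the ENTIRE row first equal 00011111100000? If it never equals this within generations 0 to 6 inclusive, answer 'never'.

Answer: never

Derivation:
Gen 0: 00110010011011
Gen 1 (rule 218): 01111101111011
Gen 2 (rule 158): 11111001110010
Gen 3 (rule 218): 11111111111101
Gen 4 (rule 158): 11111111111001
Gen 5 (rule 218): 11111111111110
Gen 6 (rule 158): 11111111111101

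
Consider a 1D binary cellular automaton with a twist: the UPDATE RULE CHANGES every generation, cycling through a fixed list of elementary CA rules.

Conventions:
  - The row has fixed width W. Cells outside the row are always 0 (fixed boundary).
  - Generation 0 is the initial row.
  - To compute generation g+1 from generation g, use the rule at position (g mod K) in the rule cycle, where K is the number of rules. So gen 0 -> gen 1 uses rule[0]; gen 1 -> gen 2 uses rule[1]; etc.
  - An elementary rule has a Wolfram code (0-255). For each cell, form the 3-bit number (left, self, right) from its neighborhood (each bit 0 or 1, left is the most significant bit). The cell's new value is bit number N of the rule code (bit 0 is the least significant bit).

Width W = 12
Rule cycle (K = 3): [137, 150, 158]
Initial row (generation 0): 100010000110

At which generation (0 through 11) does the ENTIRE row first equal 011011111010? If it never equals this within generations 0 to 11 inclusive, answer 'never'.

Gen 0: 100010000110
Gen 1 (rule 137): 001000110100
Gen 2 (rule 150): 011101000110
Gen 3 (rule 158): 111001101101
Gen 4 (rule 137): 110001001000
Gen 5 (rule 150): 001011111100
Gen 6 (rule 158): 011011111010
Gen 7 (rule 137): 010011110000
Gen 8 (rule 150): 111101101000
Gen 9 (rule 158): 111001001100
Gen 10 (rule 137): 110000001001
Gen 11 (rule 150): 001000011111

Answer: 6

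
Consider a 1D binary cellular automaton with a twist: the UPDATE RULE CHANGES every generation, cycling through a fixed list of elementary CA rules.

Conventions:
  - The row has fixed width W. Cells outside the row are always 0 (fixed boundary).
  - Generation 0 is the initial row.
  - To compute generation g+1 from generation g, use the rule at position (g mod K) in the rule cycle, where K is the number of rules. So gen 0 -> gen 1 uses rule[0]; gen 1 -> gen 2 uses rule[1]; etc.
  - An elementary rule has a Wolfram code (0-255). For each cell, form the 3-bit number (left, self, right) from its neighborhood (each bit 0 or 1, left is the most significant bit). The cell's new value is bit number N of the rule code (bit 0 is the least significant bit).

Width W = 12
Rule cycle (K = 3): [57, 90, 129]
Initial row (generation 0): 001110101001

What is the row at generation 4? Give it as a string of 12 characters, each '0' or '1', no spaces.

Gen 0: 001110101001
Gen 1 (rule 57): 101001010100
Gen 2 (rule 90): 000110000010
Gen 3 (rule 129): 110000111000
Gen 4 (rule 57): 101110100111

Answer: 101110100111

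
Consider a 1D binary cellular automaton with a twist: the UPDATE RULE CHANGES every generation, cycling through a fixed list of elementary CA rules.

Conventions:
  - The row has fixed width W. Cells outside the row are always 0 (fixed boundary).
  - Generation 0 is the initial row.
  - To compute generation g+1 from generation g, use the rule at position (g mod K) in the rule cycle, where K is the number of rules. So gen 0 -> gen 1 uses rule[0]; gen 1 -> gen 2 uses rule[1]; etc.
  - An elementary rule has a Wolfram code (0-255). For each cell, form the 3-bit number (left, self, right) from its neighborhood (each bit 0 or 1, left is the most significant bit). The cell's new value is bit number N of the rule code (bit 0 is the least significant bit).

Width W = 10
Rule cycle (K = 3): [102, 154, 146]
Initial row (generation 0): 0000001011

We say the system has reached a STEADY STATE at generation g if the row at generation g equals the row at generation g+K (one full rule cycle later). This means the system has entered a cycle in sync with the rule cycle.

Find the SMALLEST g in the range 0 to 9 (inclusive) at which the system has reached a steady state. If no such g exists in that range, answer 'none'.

Gen 0: 0000001011
Gen 1 (rule 102): 0000011101
Gen 2 (rule 154): 0000111000
Gen 3 (rule 146): 0001010100
Gen 4 (rule 102): 0011111100
Gen 5 (rule 154): 0111111010
Gen 6 (rule 146): 1011110001
Gen 7 (rule 102): 1100010011
Gen 8 (rule 154): 1010101110
Gen 9 (rule 146): 0000000101
Gen 10 (rule 102): 0000001111
Gen 11 (rule 154): 0000011110
Gen 12 (rule 146): 0000101101

Answer: none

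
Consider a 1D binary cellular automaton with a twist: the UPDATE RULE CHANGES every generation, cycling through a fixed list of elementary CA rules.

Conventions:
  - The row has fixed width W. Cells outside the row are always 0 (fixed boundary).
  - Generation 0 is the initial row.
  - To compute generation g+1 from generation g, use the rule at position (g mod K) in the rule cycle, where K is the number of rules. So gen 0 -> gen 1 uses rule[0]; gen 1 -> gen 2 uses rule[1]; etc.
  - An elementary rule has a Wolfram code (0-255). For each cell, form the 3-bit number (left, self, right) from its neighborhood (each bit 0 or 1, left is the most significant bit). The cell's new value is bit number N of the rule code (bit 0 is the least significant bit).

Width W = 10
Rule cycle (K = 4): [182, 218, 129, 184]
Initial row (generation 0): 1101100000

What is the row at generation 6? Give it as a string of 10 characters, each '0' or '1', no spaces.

Gen 0: 1101100000
Gen 1 (rule 182): 0010010000
Gen 2 (rule 218): 0101101000
Gen 3 (rule 129): 0000000011
Gen 4 (rule 184): 0000000010
Gen 5 (rule 182): 0000000111
Gen 6 (rule 218): 0000001111

Answer: 0000001111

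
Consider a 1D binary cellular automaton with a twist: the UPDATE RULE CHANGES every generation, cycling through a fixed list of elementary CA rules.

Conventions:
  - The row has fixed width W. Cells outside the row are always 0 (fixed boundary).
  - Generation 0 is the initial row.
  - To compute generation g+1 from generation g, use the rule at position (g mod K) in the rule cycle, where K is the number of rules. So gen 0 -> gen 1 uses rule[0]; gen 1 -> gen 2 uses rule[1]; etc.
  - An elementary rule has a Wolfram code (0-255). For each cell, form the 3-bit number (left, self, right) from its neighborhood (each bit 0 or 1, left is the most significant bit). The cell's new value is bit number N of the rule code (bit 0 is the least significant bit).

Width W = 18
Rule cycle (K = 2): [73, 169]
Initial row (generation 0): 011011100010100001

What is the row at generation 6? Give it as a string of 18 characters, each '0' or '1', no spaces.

Answer: 001111100011100000

Derivation:
Gen 0: 011011100010100001
Gen 1 (rule 73): 011010101000001100
Gen 2 (rule 169): 010101010011101001
Gen 3 (rule 73): 000000000010100000
Gen 4 (rule 169): 111111111001001111
Gen 5 (rule 73): 100000001000001001
Gen 6 (rule 169): 001111100011100000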